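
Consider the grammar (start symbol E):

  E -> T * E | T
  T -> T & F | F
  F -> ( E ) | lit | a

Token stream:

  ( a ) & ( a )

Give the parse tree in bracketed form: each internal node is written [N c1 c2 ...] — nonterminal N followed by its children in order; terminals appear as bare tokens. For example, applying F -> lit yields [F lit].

E
T
T & F
F & F
( E ) & F
( T ) & F
( F ) & F
( a ) & F
( a ) & ( E )
( a ) & ( T )
( a ) & ( F )
( a ) & ( a )

[E [T [T [F ( [E [T [F a]]] )]] & [F ( [E [T [F a]]] )]]]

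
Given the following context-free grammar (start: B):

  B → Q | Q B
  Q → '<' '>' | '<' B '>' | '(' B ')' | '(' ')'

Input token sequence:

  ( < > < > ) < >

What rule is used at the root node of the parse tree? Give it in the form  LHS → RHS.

[B [Q ( [B [Q < >] [B [Q < >]]] )] [B [Q < >]]]

B → Q B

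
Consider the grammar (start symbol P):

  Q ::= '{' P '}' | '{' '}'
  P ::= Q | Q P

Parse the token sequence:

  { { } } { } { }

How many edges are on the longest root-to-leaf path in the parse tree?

[P [Q { [P [Q { }]] }] [P [Q { }] [P [Q { }]]]]

4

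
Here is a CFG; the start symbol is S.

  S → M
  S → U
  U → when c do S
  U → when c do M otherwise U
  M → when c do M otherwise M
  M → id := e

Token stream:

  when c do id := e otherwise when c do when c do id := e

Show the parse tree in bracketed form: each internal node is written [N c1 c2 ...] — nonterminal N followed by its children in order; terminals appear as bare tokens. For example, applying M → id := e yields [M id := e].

[S [U when c do [M id := e] otherwise [U when c do [S [U when c do [S [M id := e]]]]]]]

S
U
when c do M otherwise U
when c do id := e otherwise U
when c do id := e otherwise when c do S
when c do id := e otherwise when c do U
when c do id := e otherwise when c do when c do S
when c do id := e otherwise when c do when c do M
when c do id := e otherwise when c do when c do id := e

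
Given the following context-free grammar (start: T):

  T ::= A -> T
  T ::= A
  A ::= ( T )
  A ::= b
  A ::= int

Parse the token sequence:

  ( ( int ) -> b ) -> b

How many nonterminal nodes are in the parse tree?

[T [A ( [T [A ( [T [A int]] )] -> [T [A b]]] )] -> [T [A b]]]

10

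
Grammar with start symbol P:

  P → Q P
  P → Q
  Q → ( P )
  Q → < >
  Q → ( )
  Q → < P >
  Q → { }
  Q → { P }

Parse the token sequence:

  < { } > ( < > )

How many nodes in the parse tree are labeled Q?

4

[P [Q < [P [Q { }]] >] [P [Q ( [P [Q < >]] )]]]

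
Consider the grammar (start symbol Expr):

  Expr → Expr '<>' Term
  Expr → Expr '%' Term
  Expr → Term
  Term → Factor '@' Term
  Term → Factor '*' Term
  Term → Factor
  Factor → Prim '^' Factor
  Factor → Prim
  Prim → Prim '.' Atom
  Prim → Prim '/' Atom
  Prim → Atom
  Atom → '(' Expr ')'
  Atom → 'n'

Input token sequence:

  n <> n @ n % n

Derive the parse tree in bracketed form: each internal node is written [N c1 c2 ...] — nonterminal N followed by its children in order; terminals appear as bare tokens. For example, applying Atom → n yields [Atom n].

[Expr [Expr [Expr [Term [Factor [Prim [Atom n]]]]] <> [Term [Factor [Prim [Atom n]]] @ [Term [Factor [Prim [Atom n]]]]]] % [Term [Factor [Prim [Atom n]]]]]

Expr
Expr % Term
Expr <> Term % Term
Term <> Term % Term
Factor <> Term % Term
Prim <> Term % Term
Atom <> Term % Term
n <> Term % Term
n <> Factor @ Term % Term
n <> Prim @ Term % Term
n <> Atom @ Term % Term
n <> n @ Term % Term
n <> n @ Factor % Term
n <> n @ Prim % Term
n <> n @ Atom % Term
n <> n @ n % Term
n <> n @ n % Factor
n <> n @ n % Prim
n <> n @ n % Atom
n <> n @ n % n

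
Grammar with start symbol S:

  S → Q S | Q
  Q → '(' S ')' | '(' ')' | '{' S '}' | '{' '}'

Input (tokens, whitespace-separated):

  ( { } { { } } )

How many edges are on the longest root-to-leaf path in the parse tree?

7

[S [Q ( [S [Q { }] [S [Q { [S [Q { }]] }]]] )]]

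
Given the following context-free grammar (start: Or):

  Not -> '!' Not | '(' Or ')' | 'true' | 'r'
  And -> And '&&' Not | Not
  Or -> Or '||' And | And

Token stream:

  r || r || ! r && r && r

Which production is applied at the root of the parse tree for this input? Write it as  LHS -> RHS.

[Or [Or [Or [And [Not r]]] || [And [Not r]]] || [And [And [And [Not ! [Not r]]] && [Not r]] && [Not r]]]

Or -> Or '||' And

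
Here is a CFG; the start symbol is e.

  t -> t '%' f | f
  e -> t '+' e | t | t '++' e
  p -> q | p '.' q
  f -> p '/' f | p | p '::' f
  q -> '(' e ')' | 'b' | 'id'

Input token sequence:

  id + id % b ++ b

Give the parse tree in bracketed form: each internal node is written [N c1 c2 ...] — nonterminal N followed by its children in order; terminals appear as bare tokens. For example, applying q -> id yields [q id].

e
t + e
f + e
p + e
q + e
id + e
id + t ++ e
id + t % f ++ e
id + f % f ++ e
id + p % f ++ e
id + q % f ++ e
id + id % f ++ e
id + id % p ++ e
id + id % q ++ e
id + id % b ++ e
id + id % b ++ t
id + id % b ++ f
id + id % b ++ p
id + id % b ++ q
id + id % b ++ b

[e [t [f [p [q id]]]] + [e [t [t [f [p [q id]]]] % [f [p [q b]]]] ++ [e [t [f [p [q b]]]]]]]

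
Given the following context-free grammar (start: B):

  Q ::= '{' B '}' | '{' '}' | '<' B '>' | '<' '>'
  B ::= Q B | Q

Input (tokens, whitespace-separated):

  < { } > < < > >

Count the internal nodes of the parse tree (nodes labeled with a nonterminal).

8

[B [Q < [B [Q { }]] >] [B [Q < [B [Q < >]] >]]]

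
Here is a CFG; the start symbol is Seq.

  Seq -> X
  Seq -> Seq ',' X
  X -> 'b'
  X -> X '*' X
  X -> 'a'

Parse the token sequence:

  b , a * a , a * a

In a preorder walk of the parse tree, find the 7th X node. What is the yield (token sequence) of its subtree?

[Seq [Seq [Seq [X b]] , [X [X a] * [X a]]] , [X [X a] * [X a]]]

a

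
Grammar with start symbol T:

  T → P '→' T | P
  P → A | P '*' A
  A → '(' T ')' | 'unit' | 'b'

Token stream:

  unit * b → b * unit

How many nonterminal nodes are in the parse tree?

10

[T [P [P [A unit]] * [A b]] → [T [P [P [A b]] * [A unit]]]]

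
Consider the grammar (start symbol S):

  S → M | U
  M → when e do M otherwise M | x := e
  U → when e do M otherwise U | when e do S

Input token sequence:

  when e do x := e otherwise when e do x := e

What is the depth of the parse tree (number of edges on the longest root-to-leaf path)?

[S [U when e do [M x := e] otherwise [U when e do [S [M x := e]]]]]

5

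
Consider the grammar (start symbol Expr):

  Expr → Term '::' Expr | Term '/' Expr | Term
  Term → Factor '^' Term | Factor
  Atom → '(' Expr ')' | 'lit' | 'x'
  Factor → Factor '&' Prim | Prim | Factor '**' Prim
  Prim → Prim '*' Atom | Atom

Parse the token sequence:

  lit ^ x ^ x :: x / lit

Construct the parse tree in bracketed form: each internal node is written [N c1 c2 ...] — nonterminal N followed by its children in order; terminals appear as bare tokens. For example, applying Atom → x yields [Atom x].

Expr
Term :: Expr
Factor ^ Term :: Expr
Prim ^ Term :: Expr
Atom ^ Term :: Expr
lit ^ Term :: Expr
lit ^ Factor ^ Term :: Expr
lit ^ Prim ^ Term :: Expr
lit ^ Atom ^ Term :: Expr
lit ^ x ^ Term :: Expr
lit ^ x ^ Factor :: Expr
lit ^ x ^ Prim :: Expr
lit ^ x ^ Atom :: Expr
lit ^ x ^ x :: Expr
lit ^ x ^ x :: Term / Expr
lit ^ x ^ x :: Factor / Expr
lit ^ x ^ x :: Prim / Expr
lit ^ x ^ x :: Atom / Expr
lit ^ x ^ x :: x / Expr
lit ^ x ^ x :: x / Term
lit ^ x ^ x :: x / Factor
lit ^ x ^ x :: x / Prim
lit ^ x ^ x :: x / Atom
lit ^ x ^ x :: x / lit

[Expr [Term [Factor [Prim [Atom lit]]] ^ [Term [Factor [Prim [Atom x]]] ^ [Term [Factor [Prim [Atom x]]]]]] :: [Expr [Term [Factor [Prim [Atom x]]]] / [Expr [Term [Factor [Prim [Atom lit]]]]]]]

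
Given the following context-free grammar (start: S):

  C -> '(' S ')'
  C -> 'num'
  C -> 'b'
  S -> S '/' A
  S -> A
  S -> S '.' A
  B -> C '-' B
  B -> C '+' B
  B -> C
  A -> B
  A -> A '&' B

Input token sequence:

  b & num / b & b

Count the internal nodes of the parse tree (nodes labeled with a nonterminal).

14

[S [S [A [A [B [C b]]] & [B [C num]]]] / [A [A [B [C b]]] & [B [C b]]]]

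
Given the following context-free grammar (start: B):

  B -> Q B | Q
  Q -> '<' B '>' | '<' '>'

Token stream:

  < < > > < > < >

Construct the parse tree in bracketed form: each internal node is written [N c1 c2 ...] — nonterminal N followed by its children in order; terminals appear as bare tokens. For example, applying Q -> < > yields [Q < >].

[B [Q < [B [Q < >]] >] [B [Q < >] [B [Q < >]]]]

B
Q B
< B > B
< Q > B
< < > > B
< < > > Q B
< < > > < > B
< < > > < > Q
< < > > < > < >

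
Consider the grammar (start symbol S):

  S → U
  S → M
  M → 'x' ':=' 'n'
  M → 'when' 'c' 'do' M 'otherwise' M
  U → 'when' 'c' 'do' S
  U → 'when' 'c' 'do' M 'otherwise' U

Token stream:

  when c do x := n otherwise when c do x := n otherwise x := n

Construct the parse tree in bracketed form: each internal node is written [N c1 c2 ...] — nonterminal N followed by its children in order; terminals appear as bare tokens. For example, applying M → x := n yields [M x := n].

[S [M when c do [M x := n] otherwise [M when c do [M x := n] otherwise [M x := n]]]]

S
M
when c do M otherwise M
when c do x := n otherwise M
when c do x := n otherwise when c do M otherwise M
when c do x := n otherwise when c do x := n otherwise M
when c do x := n otherwise when c do x := n otherwise x := n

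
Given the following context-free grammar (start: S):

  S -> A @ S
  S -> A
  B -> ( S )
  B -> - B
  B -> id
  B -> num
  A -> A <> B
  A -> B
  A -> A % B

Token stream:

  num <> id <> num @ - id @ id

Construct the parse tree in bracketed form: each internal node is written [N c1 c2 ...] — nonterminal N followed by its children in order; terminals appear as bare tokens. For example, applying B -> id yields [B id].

[S [A [A [A [B num]] <> [B id]] <> [B num]] @ [S [A [B - [B id]]] @ [S [A [B id]]]]]

S
A @ S
A <> B @ S
A <> B <> B @ S
B <> B <> B @ S
num <> B <> B @ S
num <> id <> B @ S
num <> id <> num @ S
num <> id <> num @ A @ S
num <> id <> num @ B @ S
num <> id <> num @ - B @ S
num <> id <> num @ - id @ S
num <> id <> num @ - id @ A
num <> id <> num @ - id @ B
num <> id <> num @ - id @ id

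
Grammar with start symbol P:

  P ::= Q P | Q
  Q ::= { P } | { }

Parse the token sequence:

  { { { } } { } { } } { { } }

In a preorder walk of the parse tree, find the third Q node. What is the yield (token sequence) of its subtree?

[P [Q { [P [Q { [P [Q { }]] }] [P [Q { }] [P [Q { }]]]] }] [P [Q { [P [Q { }]] }]]]

{ }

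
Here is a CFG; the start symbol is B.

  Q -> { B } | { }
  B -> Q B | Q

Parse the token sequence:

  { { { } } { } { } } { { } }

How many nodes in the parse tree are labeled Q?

7

[B [Q { [B [Q { [B [Q { }]] }] [B [Q { }] [B [Q { }]]]] }] [B [Q { [B [Q { }]] }]]]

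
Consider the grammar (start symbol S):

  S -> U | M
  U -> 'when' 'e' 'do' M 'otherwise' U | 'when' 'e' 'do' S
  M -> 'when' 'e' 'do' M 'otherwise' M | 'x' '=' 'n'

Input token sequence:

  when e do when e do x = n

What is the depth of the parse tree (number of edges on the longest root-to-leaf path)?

6

[S [U when e do [S [U when e do [S [M x = n]]]]]]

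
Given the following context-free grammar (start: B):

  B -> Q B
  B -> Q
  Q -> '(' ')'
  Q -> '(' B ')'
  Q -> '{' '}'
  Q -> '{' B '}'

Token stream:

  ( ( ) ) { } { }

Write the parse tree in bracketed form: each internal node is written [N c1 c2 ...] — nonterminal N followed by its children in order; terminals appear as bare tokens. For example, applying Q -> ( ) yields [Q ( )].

[B [Q ( [B [Q ( )]] )] [B [Q { }] [B [Q { }]]]]

B
Q B
( B ) B
( Q ) B
( ( ) ) B
( ( ) ) Q B
( ( ) ) { } B
( ( ) ) { } Q
( ( ) ) { } { }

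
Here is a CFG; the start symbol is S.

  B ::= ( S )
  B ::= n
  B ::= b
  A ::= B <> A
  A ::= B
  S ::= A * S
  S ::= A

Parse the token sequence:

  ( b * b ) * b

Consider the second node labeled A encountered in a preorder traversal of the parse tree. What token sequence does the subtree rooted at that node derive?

b

[S [A [B ( [S [A [B b]] * [S [A [B b]]]] )]] * [S [A [B b]]]]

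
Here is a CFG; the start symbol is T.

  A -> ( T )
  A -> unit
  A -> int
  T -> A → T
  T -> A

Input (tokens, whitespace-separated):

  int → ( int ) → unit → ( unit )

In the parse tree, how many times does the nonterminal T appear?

6

[T [A int] → [T [A ( [T [A int]] )] → [T [A unit] → [T [A ( [T [A unit]] )]]]]]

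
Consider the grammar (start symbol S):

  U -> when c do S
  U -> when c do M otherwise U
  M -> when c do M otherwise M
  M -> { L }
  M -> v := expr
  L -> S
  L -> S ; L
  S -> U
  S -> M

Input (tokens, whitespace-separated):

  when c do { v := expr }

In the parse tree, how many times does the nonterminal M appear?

2

[S [U when c do [S [M { [L [S [M v := expr]]] }]]]]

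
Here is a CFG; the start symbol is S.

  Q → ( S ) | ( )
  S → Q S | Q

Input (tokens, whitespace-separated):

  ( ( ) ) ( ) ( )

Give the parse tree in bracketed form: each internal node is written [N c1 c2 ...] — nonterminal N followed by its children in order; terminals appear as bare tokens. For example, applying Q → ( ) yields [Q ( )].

S
Q S
( S ) S
( Q ) S
( ( ) ) S
( ( ) ) Q S
( ( ) ) ( ) S
( ( ) ) ( ) Q
( ( ) ) ( ) ( )

[S [Q ( [S [Q ( )]] )] [S [Q ( )] [S [Q ( )]]]]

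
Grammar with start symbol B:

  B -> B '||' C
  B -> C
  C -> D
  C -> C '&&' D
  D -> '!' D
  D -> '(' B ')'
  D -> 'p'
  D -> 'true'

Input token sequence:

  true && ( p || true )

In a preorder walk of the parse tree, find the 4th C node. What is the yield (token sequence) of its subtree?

[B [C [C [D true]] && [D ( [B [B [C [D p]]] || [C [D true]]] )]]]

true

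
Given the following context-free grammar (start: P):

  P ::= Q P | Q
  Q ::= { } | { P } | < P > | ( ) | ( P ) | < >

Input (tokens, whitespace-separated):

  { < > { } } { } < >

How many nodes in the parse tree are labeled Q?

5

[P [Q { [P [Q < >] [P [Q { }]]] }] [P [Q { }] [P [Q < >]]]]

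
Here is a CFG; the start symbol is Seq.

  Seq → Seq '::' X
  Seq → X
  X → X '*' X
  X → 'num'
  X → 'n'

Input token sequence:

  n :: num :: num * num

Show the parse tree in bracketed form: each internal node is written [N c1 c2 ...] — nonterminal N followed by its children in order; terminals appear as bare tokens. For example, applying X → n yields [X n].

[Seq [Seq [Seq [X n]] :: [X num]] :: [X [X num] * [X num]]]

Seq
Seq :: X
Seq :: X :: X
X :: X :: X
n :: X :: X
n :: num :: X
n :: num :: X * X
n :: num :: num * X
n :: num :: num * num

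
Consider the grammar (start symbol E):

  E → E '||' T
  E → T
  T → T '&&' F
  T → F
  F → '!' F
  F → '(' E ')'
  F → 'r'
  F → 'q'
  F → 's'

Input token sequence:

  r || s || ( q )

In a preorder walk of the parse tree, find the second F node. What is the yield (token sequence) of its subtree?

s

[E [E [E [T [F r]]] || [T [F s]]] || [T [F ( [E [T [F q]]] )]]]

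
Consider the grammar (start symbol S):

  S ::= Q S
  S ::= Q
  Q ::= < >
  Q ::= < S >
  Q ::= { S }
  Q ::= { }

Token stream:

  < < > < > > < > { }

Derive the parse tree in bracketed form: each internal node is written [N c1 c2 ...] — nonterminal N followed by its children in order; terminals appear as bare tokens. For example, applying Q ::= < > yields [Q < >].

[S [Q < [S [Q < >] [S [Q < >]]] >] [S [Q < >] [S [Q { }]]]]

S
Q S
< S > S
< Q S > S
< < > S > S
< < > Q > S
< < > < > > S
< < > < > > Q S
< < > < > > < > S
< < > < > > < > Q
< < > < > > < > { }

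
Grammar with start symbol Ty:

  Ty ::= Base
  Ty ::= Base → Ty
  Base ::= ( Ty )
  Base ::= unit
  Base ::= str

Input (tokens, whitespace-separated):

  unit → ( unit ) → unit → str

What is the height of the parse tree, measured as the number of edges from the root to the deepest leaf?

[Ty [Base unit] → [Ty [Base ( [Ty [Base unit]] )] → [Ty [Base unit] → [Ty [Base str]]]]]

5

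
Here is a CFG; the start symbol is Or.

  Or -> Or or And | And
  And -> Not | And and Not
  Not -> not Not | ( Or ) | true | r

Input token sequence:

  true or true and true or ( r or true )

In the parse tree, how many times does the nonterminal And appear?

6

[Or [Or [Or [And [Not true]]] or [And [And [Not true]] and [Not true]]] or [And [Not ( [Or [Or [And [Not r]]] or [And [Not true]]] )]]]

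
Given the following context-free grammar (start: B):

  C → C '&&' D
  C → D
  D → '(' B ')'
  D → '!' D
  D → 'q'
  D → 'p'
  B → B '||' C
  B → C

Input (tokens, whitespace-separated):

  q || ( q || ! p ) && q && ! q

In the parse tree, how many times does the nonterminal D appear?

[B [B [C [D q]]] || [C [C [C [D ( [B [B [C [D q]]] || [C [D ! [D p]]]] )]] && [D q]] && [D ! [D q]]]]

8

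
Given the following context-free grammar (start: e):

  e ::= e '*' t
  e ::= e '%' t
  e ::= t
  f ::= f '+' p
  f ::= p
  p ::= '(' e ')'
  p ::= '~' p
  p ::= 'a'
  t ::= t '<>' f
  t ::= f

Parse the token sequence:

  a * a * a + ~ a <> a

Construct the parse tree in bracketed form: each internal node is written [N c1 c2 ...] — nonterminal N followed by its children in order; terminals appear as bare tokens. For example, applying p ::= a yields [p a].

e
e * t
e * t * t
t * t * t
f * t * t
p * t * t
a * t * t
a * f * t
a * p * t
a * a * t
a * a * t <> f
a * a * f <> f
a * a * f + p <> f
a * a * p + p <> f
a * a * a + p <> f
a * a * a + ~ p <> f
a * a * a + ~ a <> f
a * a * a + ~ a <> p
a * a * a + ~ a <> a

[e [e [e [t [f [p a]]]] * [t [f [p a]]]] * [t [t [f [f [p a]] + [p ~ [p a]]]] <> [f [p a]]]]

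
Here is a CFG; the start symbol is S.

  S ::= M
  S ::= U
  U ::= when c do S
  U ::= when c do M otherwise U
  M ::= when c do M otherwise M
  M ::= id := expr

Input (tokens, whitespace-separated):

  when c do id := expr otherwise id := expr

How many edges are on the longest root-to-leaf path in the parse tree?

[S [M when c do [M id := expr] otherwise [M id := expr]]]

3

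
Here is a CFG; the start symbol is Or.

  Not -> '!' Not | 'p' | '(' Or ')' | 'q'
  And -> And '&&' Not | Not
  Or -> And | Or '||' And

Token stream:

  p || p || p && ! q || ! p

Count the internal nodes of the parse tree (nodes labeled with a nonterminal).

[Or [Or [Or [Or [And [Not p]]] || [And [Not p]]] || [And [And [Not p]] && [Not ! [Not q]]]] || [And [Not ! [Not p]]]]

16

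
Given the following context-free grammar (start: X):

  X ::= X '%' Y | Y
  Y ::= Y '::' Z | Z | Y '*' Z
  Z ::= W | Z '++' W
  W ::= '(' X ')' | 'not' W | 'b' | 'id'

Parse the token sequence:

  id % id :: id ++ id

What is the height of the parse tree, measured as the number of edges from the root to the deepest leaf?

5

[X [X [Y [Z [W id]]]] % [Y [Y [Z [W id]]] :: [Z [Z [W id]] ++ [W id]]]]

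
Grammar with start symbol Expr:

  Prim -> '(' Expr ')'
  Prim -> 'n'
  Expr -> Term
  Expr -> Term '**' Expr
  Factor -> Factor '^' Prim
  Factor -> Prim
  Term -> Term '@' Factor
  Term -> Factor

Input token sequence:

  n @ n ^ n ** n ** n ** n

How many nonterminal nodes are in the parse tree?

[Expr [Term [Term [Factor [Prim n]]] @ [Factor [Factor [Prim n]] ^ [Prim n]]] ** [Expr [Term [Factor [Prim n]]] ** [Expr [Term [Factor [Prim n]]] ** [Expr [Term [Factor [Prim n]]]]]]]

21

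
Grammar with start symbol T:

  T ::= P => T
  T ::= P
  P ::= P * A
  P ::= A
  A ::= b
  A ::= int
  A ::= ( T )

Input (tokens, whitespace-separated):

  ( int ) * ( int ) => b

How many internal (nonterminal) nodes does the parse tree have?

14

[T [P [P [A ( [T [P [A int]]] )]] * [A ( [T [P [A int]]] )]] => [T [P [A b]]]]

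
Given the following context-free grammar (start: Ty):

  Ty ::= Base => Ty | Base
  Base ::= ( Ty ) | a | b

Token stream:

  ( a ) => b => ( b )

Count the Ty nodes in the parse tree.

5

[Ty [Base ( [Ty [Base a]] )] => [Ty [Base b] => [Ty [Base ( [Ty [Base b]] )]]]]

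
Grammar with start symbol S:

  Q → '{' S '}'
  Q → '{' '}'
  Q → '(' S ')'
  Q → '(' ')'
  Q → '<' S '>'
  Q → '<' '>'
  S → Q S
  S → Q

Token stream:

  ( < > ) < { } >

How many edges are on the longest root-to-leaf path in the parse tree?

5

[S [Q ( [S [Q < >]] )] [S [Q < [S [Q { }]] >]]]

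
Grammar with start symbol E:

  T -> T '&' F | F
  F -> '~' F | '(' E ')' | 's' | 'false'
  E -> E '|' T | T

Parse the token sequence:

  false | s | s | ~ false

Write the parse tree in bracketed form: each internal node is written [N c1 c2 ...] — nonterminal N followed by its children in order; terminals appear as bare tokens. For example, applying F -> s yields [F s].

[E [E [E [E [T [F false]]] | [T [F s]]] | [T [F s]]] | [T [F ~ [F false]]]]

E
E | T
E | T | T
E | T | T | T
T | T | T | T
F | T | T | T
false | T | T | T
false | F | T | T
false | s | T | T
false | s | F | T
false | s | s | T
false | s | s | F
false | s | s | ~ F
false | s | s | ~ false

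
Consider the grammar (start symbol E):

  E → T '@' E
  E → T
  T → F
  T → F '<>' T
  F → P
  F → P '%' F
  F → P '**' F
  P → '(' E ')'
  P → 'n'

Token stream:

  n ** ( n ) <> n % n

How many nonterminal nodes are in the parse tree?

[E [T [F [P n] ** [F [P ( [E [T [F [P n]]]] )]]] <> [T [F [P n] % [F [P n]]]]]]

15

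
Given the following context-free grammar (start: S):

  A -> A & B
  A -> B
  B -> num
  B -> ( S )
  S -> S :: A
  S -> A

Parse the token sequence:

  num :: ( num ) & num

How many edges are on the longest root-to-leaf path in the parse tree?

7

[S [S [A [B num]]] :: [A [A [B ( [S [A [B num]]] )]] & [B num]]]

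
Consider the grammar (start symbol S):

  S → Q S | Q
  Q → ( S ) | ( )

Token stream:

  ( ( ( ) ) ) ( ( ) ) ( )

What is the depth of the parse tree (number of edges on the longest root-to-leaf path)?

[S [Q ( [S [Q ( [S [Q ( )]] )]] )] [S [Q ( [S [Q ( )]] )] [S [Q ( )]]]]

6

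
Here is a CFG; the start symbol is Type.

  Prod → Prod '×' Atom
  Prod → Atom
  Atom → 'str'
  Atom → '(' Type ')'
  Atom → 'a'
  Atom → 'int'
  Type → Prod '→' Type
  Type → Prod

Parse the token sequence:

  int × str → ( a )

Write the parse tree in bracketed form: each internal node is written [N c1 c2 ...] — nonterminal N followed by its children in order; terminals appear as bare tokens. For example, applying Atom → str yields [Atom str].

Type
Prod → Type
Prod × Atom → Type
Atom × Atom → Type
int × Atom → Type
int × str → Type
int × str → Prod
int × str → Atom
int × str → ( Type )
int × str → ( Prod )
int × str → ( Atom )
int × str → ( a )

[Type [Prod [Prod [Atom int]] × [Atom str]] → [Type [Prod [Atom ( [Type [Prod [Atom a]]] )]]]]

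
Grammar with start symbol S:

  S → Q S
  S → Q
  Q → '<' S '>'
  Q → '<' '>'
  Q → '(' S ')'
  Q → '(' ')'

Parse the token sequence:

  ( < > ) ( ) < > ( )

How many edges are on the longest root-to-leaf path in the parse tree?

5

[S [Q ( [S [Q < >]] )] [S [Q ( )] [S [Q < >] [S [Q ( )]]]]]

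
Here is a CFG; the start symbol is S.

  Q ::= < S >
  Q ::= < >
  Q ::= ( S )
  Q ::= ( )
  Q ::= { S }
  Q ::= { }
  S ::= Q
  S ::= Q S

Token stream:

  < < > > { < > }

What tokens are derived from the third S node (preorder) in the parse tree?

{ < > }

[S [Q < [S [Q < >]] >] [S [Q { [S [Q < >]] }]]]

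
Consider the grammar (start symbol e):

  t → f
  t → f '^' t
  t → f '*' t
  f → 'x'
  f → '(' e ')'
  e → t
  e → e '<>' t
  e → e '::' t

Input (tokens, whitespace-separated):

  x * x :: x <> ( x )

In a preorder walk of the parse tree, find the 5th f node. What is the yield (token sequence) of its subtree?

x

[e [e [e [t [f x] * [t [f x]]]] :: [t [f x]]] <> [t [f ( [e [t [f x]]] )]]]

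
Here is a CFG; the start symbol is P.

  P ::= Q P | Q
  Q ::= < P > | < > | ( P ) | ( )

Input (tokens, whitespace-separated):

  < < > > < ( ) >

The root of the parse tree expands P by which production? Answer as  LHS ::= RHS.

[P [Q < [P [Q < >]] >] [P [Q < [P [Q ( )]] >]]]

P ::= Q P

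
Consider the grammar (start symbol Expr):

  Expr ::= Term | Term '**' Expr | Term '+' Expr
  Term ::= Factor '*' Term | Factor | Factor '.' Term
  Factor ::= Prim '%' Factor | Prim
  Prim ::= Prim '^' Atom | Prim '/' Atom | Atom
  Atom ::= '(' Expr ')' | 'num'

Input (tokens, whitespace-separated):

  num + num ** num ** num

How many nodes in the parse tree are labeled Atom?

4

[Expr [Term [Factor [Prim [Atom num]]]] + [Expr [Term [Factor [Prim [Atom num]]]] ** [Expr [Term [Factor [Prim [Atom num]]]] ** [Expr [Term [Factor [Prim [Atom num]]]]]]]]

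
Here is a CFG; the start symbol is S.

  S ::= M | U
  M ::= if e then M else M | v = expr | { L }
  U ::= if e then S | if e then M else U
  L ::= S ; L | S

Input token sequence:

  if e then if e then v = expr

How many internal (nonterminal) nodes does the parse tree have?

[S [U if e then [S [U if e then [S [M v = expr]]]]]]

6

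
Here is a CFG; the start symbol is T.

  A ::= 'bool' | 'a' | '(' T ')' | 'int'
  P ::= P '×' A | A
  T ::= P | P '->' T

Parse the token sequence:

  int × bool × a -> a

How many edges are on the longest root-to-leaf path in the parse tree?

5

[T [P [P [P [A int]] × [A bool]] × [A a]] -> [T [P [A a]]]]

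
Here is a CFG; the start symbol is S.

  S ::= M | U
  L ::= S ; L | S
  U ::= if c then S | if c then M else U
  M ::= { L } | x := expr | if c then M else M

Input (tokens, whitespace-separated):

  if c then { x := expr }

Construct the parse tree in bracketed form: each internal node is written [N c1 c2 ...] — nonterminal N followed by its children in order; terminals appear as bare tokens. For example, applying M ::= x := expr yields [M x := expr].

S
U
if c then S
if c then M
if c then { L }
if c then { S }
if c then { M }
if c then { x := expr }

[S [U if c then [S [M { [L [S [M x := expr]]] }]]]]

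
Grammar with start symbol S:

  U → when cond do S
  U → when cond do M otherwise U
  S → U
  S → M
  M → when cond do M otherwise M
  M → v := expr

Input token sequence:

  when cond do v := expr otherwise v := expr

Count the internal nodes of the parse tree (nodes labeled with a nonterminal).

[S [M when cond do [M v := expr] otherwise [M v := expr]]]

4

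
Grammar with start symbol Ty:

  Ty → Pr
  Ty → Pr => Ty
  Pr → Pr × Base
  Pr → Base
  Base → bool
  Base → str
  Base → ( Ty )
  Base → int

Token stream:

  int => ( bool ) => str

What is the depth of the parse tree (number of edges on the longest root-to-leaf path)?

7

[Ty [Pr [Base int]] => [Ty [Pr [Base ( [Ty [Pr [Base bool]]] )]] => [Ty [Pr [Base str]]]]]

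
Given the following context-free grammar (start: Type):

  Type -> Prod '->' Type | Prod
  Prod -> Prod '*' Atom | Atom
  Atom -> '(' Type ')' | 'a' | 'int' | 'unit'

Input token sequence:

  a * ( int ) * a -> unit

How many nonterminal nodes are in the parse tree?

[Type [Prod [Prod [Prod [Atom a]] * [Atom ( [Type [Prod [Atom int]]] )]] * [Atom a]] -> [Type [Prod [Atom unit]]]]

13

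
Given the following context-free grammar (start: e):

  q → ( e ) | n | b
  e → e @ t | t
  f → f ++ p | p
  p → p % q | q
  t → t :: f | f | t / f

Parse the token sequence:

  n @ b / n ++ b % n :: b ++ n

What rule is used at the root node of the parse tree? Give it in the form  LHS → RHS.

e → e @ t

[e [e [t [f [p [q n]]]]] @ [t [t [t [f [p [q b]]]] / [f [f [p [q n]]] ++ [p [p [q b]] % [q n]]]] :: [f [f [p [q b]]] ++ [p [q n]]]]]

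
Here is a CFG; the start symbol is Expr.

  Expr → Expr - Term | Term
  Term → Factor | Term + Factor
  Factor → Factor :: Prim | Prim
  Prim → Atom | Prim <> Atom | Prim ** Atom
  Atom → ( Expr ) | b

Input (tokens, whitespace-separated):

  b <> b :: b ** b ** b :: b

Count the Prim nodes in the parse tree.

[Expr [Term [Factor [Factor [Factor [Prim [Prim [Atom b]] <> [Atom b]]] :: [Prim [Prim [Prim [Atom b]] ** [Atom b]] ** [Atom b]]] :: [Prim [Atom b]]]]]

6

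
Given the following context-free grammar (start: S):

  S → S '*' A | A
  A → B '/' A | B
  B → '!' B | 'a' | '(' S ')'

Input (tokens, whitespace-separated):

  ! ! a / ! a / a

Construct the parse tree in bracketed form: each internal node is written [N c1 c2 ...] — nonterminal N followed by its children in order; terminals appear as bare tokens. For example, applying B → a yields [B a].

[S [A [B ! [B ! [B a]]] / [A [B ! [B a]] / [A [B a]]]]]

S
A
B / A
! B / A
! ! B / A
! ! a / A
! ! a / B / A
! ! a / ! B / A
! ! a / ! a / A
! ! a / ! a / B
! ! a / ! a / a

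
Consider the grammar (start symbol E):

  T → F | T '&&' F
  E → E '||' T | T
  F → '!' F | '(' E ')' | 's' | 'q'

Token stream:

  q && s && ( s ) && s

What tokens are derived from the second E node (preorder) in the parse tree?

s

[E [T [T [T [T [F q]] && [F s]] && [F ( [E [T [F s]]] )]] && [F s]]]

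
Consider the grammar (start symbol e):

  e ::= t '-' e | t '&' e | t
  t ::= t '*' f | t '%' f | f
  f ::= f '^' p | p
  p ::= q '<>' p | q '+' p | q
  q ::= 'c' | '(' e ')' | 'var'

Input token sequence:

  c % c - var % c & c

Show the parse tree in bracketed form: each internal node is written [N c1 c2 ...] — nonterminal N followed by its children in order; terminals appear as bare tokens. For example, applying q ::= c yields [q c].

[e [t [t [f [p [q c]]]] % [f [p [q c]]]] - [e [t [t [f [p [q var]]]] % [f [p [q c]]]] & [e [t [f [p [q c]]]]]]]

e
t - e
t % f - e
f % f - e
p % f - e
q % f - e
c % f - e
c % p - e
c % q - e
c % c - e
c % c - t & e
c % c - t % f & e
c % c - f % f & e
c % c - p % f & e
c % c - q % f & e
c % c - var % f & e
c % c - var % p & e
c % c - var % q & e
c % c - var % c & e
c % c - var % c & t
c % c - var % c & f
c % c - var % c & p
c % c - var % c & q
c % c - var % c & c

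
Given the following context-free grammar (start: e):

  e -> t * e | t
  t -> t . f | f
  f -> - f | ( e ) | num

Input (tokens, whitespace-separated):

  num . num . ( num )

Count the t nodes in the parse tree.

[e [t [t [t [f num]] . [f num]] . [f ( [e [t [f num]]] )]]]

4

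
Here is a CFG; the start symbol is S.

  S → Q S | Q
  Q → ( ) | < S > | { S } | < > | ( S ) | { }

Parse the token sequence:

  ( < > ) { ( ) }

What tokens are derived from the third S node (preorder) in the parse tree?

[S [Q ( [S [Q < >]] )] [S [Q { [S [Q ( )]] }]]]

{ ( ) }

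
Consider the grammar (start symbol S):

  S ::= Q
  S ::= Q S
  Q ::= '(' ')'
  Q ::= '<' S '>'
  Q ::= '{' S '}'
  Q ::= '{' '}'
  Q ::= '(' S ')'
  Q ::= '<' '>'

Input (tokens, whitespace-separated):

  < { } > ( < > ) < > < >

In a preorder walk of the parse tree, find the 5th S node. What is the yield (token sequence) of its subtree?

[S [Q < [S [Q { }]] >] [S [Q ( [S [Q < >]] )] [S [Q < >] [S [Q < >]]]]]

< > < >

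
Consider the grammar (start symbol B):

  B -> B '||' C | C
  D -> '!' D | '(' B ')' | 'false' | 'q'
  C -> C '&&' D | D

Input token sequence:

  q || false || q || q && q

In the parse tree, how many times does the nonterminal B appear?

[B [B [B [B [C [D q]]] || [C [D false]]] || [C [D q]]] || [C [C [D q]] && [D q]]]

4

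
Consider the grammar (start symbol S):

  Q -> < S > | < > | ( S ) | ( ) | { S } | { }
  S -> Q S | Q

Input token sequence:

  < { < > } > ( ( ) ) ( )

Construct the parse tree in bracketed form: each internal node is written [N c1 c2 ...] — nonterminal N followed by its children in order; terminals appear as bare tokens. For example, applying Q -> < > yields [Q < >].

S
Q S
< S > S
< Q > S
< { S } > S
< { Q } > S
< { < > } > S
< { < > } > Q S
< { < > } > ( S ) S
< { < > } > ( Q ) S
< { < > } > ( ( ) ) S
< { < > } > ( ( ) ) Q
< { < > } > ( ( ) ) ( )

[S [Q < [S [Q { [S [Q < >]] }]] >] [S [Q ( [S [Q ( )]] )] [S [Q ( )]]]]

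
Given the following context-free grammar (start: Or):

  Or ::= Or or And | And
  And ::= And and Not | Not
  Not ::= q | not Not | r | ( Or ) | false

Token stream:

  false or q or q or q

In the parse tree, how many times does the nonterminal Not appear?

4

[Or [Or [Or [Or [And [Not false]]] or [And [Not q]]] or [And [Not q]]] or [And [Not q]]]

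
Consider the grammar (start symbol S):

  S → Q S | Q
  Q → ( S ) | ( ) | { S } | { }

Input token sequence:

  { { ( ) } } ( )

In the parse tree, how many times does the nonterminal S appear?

[S [Q { [S [Q { [S [Q ( )]] }]] }] [S [Q ( )]]]

4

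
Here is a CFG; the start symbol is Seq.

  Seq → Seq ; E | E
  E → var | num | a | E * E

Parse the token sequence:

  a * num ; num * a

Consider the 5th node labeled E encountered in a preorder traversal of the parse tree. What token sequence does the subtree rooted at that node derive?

num

[Seq [Seq [E [E a] * [E num]]] ; [E [E num] * [E a]]]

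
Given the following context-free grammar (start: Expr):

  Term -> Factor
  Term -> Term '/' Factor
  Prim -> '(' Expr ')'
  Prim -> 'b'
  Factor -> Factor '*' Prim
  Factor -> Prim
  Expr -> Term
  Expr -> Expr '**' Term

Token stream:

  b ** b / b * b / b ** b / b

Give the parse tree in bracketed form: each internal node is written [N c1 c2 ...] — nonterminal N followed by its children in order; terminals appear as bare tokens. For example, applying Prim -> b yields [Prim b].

[Expr [Expr [Expr [Term [Factor [Prim b]]]] ** [Term [Term [Term [Factor [Prim b]]] / [Factor [Factor [Prim b]] * [Prim b]]] / [Factor [Prim b]]]] ** [Term [Term [Factor [Prim b]]] / [Factor [Prim b]]]]

Expr
Expr ** Term
Expr ** Term ** Term
Term ** Term ** Term
Factor ** Term ** Term
Prim ** Term ** Term
b ** Term ** Term
b ** Term / Factor ** Term
b ** Term / Factor / Factor ** Term
b ** Factor / Factor / Factor ** Term
b ** Prim / Factor / Factor ** Term
b ** b / Factor / Factor ** Term
b ** b / Factor * Prim / Factor ** Term
b ** b / Prim * Prim / Factor ** Term
b ** b / b * Prim / Factor ** Term
b ** b / b * b / Factor ** Term
b ** b / b * b / Prim ** Term
b ** b / b * b / b ** Term
b ** b / b * b / b ** Term / Factor
b ** b / b * b / b ** Factor / Factor
b ** b / b * b / b ** Prim / Factor
b ** b / b * b / b ** b / Factor
b ** b / b * b / b ** b / Prim
b ** b / b * b / b ** b / b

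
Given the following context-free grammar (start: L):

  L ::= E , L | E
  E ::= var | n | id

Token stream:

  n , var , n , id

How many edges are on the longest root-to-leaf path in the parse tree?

[L [E n] , [L [E var] , [L [E n] , [L [E id]]]]]

5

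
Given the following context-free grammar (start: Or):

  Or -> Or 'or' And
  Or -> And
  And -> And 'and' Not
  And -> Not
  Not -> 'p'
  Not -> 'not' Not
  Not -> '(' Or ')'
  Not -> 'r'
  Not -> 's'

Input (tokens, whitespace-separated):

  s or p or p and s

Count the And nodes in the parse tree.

[Or [Or [Or [And [Not s]]] or [And [Not p]]] or [And [And [Not p]] and [Not s]]]

4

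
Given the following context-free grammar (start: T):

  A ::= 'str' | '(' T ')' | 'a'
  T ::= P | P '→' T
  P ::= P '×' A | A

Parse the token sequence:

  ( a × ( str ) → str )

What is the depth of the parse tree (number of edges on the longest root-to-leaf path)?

9

[T [P [A ( [T [P [P [A a]] × [A ( [T [P [A str]]] )]] → [T [P [A str]]]] )]]]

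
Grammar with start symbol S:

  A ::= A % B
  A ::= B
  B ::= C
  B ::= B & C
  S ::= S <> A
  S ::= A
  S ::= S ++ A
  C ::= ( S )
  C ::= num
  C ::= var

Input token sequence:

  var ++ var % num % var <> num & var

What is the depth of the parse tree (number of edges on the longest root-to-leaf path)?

7

[S [S [S [A [B [C var]]]] ++ [A [A [A [B [C var]]] % [B [C num]]] % [B [C var]]]] <> [A [B [B [C num]] & [C var]]]]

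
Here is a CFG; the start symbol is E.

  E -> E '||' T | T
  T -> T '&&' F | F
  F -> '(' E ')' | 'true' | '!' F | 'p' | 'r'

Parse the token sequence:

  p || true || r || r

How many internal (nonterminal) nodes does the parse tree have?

12

[E [E [E [E [T [F p]]] || [T [F true]]] || [T [F r]]] || [T [F r]]]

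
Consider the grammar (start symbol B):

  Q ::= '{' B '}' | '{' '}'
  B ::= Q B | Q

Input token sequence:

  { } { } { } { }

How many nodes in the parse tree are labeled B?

4

[B [Q { }] [B [Q { }] [B [Q { }] [B [Q { }]]]]]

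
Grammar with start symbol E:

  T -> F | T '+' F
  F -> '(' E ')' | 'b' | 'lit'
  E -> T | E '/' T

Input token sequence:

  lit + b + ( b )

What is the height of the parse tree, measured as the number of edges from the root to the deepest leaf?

[E [T [T [T [F lit]] + [F b]] + [F ( [E [T [F b]]] )]]]

6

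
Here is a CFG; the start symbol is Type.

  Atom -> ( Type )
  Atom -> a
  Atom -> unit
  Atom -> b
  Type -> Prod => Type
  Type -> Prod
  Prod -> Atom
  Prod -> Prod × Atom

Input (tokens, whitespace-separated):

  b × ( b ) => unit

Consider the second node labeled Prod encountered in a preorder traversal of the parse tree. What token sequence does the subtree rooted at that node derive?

[Type [Prod [Prod [Atom b]] × [Atom ( [Type [Prod [Atom b]]] )]] => [Type [Prod [Atom unit]]]]

b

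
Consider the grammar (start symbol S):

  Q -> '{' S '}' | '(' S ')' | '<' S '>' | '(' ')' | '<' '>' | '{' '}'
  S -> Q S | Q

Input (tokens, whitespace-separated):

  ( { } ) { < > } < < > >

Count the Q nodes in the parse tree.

6

[S [Q ( [S [Q { }]] )] [S [Q { [S [Q < >]] }] [S [Q < [S [Q < >]] >]]]]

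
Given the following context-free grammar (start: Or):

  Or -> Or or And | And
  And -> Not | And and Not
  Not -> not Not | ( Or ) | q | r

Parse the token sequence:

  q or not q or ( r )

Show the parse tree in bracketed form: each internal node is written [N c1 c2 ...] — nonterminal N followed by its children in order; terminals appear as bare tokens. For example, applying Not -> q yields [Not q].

Or
Or or And
Or or And or And
And or And or And
Not or And or And
q or And or And
q or Not or And
q or not Not or And
q or not q or And
q or not q or Not
q or not q or ( Or )
q or not q or ( And )
q or not q or ( Not )
q or not q or ( r )

[Or [Or [Or [And [Not q]]] or [And [Not not [Not q]]]] or [And [Not ( [Or [And [Not r]]] )]]]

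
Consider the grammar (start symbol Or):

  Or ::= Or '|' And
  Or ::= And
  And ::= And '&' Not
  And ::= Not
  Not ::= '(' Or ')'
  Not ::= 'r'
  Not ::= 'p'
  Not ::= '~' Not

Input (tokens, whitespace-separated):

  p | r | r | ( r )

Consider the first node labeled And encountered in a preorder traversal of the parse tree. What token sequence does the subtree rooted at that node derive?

p

[Or [Or [Or [Or [And [Not p]]] | [And [Not r]]] | [And [Not r]]] | [And [Not ( [Or [And [Not r]]] )]]]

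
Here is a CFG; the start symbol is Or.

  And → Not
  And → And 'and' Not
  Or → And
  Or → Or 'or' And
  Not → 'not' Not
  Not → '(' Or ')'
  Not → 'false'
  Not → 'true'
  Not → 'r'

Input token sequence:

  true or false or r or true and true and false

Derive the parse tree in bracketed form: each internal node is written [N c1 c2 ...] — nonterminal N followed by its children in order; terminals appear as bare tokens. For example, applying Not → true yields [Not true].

Or
Or or And
Or or And or And
Or or And or And or And
And or And or And or And
Not or And or And or And
true or And or And or And
true or Not or And or And
true or false or And or And
true or false or Not or And
true or false or r or And
true or false or r or And and Not
true or false or r or And and Not and Not
true or false or r or Not and Not and Not
true or false or r or true and Not and Not
true or false or r or true and true and Not
true or false or r or true and true and false

[Or [Or [Or [Or [And [Not true]]] or [And [Not false]]] or [And [Not r]]] or [And [And [And [Not true]] and [Not true]] and [Not false]]]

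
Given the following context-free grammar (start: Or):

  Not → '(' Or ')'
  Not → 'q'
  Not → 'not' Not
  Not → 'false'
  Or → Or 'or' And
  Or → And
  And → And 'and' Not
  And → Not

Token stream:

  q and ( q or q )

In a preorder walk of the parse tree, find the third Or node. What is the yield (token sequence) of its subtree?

[Or [And [And [Not q]] and [Not ( [Or [Or [And [Not q]]] or [And [Not q]]] )]]]

q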